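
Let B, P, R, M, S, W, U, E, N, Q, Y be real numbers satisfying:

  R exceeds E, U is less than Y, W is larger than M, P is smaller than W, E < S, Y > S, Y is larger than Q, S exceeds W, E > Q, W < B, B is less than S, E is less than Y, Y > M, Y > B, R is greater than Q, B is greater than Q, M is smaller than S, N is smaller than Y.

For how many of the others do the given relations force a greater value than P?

The elements the relations force above P are W, B, S, Y — no chain reaches any other.
That is 4.

4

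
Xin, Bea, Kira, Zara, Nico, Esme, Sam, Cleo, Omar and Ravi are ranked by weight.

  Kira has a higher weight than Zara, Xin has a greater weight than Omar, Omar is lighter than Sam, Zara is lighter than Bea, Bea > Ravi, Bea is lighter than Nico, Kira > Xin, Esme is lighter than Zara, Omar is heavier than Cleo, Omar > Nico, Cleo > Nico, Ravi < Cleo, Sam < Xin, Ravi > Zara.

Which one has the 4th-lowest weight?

Bea

Chaining the given pairs: Esme < Zara < Ravi < Bea < Nico < Cleo < Omar < Sam < Xin < Kira.
Counting 4 from the smallest end gives Bea.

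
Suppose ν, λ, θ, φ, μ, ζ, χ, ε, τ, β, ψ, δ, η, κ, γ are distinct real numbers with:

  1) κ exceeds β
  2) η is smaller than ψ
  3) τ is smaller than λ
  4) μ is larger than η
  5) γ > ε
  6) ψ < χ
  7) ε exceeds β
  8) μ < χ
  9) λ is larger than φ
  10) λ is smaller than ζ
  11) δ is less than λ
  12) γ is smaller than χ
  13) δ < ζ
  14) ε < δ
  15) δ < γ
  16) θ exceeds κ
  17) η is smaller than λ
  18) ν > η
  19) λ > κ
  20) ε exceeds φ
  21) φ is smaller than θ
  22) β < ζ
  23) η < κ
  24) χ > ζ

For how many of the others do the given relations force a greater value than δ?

Directly above δ: λ, γ, ζ.
One step further: χ (4 so far).
Nothing else is reachable above δ; 4 in all.

4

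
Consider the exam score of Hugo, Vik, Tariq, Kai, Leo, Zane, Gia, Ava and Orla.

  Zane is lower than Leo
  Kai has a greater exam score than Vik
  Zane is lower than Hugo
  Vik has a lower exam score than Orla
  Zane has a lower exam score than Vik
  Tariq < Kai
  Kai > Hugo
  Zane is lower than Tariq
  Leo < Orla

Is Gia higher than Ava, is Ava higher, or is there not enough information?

Following every chain through Gia: nothing is chained to Gia.
Ava is not reached, and no chain runs the other way from Ava to Gia.
So the given relations leave the order of Gia and Ava undetermined.

undetermined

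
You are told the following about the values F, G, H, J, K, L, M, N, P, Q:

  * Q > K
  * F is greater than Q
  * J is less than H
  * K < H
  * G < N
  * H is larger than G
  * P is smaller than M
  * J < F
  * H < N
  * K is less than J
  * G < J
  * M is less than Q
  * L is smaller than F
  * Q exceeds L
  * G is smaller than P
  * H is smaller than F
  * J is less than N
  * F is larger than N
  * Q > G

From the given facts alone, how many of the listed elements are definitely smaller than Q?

The elements the relations force below Q are G, K, P, L, M — no chain reaches any other.
That is 5.

5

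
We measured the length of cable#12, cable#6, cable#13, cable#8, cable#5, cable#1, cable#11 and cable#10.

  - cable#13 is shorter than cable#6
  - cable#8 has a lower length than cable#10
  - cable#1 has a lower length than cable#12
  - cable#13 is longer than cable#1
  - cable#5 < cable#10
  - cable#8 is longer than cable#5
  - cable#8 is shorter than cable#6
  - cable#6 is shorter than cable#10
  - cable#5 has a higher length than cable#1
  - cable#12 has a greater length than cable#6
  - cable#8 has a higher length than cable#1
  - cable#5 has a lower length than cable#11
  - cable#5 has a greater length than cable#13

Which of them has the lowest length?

Chaining upward from cable#1: directly above it, cable#13, cable#5, cable#8, cable#12; then cable#6, cable#10, cable#11.
That covers every other element, and nothing is given below cable#1, so cable#1 is the lowest length.

cable#1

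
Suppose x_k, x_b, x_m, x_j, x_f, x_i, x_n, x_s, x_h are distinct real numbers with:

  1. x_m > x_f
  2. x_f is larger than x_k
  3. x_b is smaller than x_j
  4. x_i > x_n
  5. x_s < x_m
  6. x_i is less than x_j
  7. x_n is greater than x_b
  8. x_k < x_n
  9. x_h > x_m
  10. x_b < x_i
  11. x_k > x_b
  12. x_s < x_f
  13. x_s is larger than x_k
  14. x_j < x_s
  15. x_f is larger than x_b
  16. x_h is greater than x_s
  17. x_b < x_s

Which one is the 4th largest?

x_s

The consecutive relations fix a unique order: x_b < x_k < x_n < x_i < x_j < x_s < x_f < x_m < x_h.
Counting 4 from the largest end gives x_s.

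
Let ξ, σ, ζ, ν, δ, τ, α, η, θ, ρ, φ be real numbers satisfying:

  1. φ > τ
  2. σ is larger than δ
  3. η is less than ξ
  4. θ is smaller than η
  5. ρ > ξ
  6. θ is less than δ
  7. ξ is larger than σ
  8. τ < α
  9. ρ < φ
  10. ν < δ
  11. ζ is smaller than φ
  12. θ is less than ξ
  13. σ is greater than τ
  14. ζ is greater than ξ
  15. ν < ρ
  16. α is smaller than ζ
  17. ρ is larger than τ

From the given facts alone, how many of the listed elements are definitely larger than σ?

4

From σ the given relations immediately reach ξ.
From those, ρ, ζ — 3 in total.
From those, φ — 4 in total.
Nothing else is reachable above σ; 4 in all.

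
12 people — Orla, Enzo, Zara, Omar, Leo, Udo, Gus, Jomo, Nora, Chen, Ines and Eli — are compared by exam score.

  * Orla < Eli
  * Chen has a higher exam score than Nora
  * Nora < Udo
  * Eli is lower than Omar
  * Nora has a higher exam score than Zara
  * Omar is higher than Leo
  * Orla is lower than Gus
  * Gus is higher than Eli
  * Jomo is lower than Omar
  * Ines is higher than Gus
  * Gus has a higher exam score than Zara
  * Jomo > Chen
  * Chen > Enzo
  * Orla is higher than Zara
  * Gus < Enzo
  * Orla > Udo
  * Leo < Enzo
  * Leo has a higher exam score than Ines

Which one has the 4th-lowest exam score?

The consecutive relations fix a unique order: Zara < Nora < Udo < Orla < Eli < Gus < Ines < Leo < Enzo < Chen < Jomo < Omar.
The 4th smallest is Orla.

Orla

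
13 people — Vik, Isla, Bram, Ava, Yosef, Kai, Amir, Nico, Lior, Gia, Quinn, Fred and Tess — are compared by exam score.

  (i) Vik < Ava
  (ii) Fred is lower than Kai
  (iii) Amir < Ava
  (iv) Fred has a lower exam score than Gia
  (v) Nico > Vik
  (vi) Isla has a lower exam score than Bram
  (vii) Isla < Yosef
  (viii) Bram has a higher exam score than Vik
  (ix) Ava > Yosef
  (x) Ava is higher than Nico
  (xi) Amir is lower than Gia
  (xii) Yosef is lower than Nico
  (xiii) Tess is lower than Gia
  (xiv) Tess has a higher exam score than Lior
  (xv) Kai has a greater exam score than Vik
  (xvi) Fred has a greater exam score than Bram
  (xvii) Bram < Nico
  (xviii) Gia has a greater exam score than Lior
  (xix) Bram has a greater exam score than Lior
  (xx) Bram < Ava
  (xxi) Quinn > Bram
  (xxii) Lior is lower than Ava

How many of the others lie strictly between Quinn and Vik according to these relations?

The relations place Vik below Quinn. An element lies strictly between them when it is forced above Vik and also forced below Quinn.
Above Vik: {Bram, Fred, Nico, Kai, Ava, Gia}. Below Quinn: {Isla, Lior, Bram}.
Intersection: {Bram} — 1.

1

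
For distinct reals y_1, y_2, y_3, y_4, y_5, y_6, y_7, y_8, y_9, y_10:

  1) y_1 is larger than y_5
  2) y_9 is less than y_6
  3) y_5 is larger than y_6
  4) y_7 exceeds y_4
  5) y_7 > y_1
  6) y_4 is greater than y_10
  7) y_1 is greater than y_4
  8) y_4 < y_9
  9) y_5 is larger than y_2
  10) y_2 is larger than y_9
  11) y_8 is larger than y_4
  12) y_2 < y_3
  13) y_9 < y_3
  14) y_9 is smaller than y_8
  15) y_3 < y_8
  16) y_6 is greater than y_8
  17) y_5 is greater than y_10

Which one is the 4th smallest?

y_2

Chaining the given pairs: y_10 < y_4 < y_9 < y_2 < y_3 < y_8 < y_6 < y_5 < y_1 < y_7.
Counting 4 from the smallest end gives y_2.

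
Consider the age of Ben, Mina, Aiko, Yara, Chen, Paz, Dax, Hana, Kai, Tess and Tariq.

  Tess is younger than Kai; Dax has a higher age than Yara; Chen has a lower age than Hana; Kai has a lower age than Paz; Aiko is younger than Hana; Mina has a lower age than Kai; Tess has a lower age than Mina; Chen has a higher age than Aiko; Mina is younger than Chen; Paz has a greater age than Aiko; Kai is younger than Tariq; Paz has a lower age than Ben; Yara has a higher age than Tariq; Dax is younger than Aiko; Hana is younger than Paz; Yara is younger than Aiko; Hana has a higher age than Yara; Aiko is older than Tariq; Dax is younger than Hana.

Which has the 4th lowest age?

Piecing the relations together gives one ordering: Tess < Mina < Kai < Tariq < Yara < Dax < Aiko < Chen < Hana < Paz < Ben.
The 4th smallest is Tariq.

Tariq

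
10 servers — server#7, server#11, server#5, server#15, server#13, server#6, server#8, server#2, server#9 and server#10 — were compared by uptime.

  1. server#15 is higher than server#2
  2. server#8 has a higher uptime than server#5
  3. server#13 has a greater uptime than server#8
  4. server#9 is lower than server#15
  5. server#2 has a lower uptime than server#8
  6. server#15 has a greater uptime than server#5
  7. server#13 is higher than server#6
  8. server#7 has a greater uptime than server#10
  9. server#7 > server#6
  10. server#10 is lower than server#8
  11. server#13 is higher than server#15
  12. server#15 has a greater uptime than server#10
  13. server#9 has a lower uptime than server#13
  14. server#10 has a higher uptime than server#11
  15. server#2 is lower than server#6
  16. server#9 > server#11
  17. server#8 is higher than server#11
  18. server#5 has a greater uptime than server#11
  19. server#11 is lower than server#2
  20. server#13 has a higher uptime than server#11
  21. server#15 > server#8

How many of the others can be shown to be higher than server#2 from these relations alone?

Directly above server#2: server#6, server#8, server#15.
One step further: server#7, server#13 (5 so far).
No other element is forced above server#2 by the given relations, so the count is 5.

5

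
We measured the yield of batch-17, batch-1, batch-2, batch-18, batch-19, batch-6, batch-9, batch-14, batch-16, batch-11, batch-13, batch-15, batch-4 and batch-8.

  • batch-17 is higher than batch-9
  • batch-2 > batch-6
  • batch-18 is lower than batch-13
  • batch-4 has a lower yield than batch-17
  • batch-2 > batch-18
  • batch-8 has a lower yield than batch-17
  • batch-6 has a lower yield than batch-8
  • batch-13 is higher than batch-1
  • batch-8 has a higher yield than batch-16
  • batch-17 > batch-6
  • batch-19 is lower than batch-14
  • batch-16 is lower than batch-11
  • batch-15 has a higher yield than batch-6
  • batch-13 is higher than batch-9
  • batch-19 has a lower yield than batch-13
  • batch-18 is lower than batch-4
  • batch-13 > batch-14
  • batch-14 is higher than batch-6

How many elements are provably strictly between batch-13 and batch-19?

1

The relations place batch-19 below batch-13. An element lies strictly between them when it is forced above batch-19 and also forced below batch-13.
Above batch-19: {batch-14}. Below batch-13: {batch-6, batch-18, batch-1, batch-9, batch-14}.
Intersection: {batch-14} — 1.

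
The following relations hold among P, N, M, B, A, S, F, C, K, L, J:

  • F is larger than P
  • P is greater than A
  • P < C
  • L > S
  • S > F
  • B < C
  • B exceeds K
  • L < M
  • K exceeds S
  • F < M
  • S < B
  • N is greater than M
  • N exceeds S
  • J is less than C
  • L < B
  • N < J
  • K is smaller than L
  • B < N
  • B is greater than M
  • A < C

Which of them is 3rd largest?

N

Piecing the relations together gives one ordering: A < P < F < S < K < L < M < B < N < J < C.
The 3rd largest is N.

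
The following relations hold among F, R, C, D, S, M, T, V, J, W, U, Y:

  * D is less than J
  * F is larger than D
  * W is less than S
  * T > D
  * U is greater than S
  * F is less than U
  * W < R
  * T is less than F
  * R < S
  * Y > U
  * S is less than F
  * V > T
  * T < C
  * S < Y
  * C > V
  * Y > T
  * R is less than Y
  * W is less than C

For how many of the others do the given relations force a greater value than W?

6

Directly above W: R, S, C.
One step further: F, U, Y (6 so far).
No other element is forced above W by the given relations, so the count is 6.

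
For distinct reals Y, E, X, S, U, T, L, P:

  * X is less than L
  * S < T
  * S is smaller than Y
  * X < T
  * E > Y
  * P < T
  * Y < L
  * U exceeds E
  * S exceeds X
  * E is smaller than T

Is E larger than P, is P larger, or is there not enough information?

undetermined

Following every chain through P: above P we get T.
E is not reached, and no chain runs the other way from E to P.
So the given relations leave the order of P and E undetermined.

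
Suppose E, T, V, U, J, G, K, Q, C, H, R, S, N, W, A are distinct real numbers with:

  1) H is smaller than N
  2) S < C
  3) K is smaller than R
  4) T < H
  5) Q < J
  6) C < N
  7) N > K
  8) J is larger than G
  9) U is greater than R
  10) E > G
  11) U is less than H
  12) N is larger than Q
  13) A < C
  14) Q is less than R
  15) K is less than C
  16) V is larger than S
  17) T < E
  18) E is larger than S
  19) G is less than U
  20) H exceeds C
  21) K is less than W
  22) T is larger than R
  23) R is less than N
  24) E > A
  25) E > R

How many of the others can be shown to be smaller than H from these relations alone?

Directly below H: C, U, T.
One step further: G, A, S, K, R (8 so far).
One step further: Q (9 so far).
No other element is forced below H by the given relations, so the count is 9.

9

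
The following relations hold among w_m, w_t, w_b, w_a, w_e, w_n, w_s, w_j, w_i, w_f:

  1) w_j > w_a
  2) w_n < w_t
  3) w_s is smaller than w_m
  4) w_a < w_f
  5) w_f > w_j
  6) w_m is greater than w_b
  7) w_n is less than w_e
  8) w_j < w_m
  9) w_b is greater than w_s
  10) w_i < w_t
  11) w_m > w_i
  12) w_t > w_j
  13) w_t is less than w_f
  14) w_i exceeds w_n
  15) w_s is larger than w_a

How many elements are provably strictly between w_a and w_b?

The relations place w_a below w_b. An element lies strictly between them when it is forced above w_a and also forced below w_b.
Above w_a: {w_s, w_j, w_m, w_t, w_f}. Below w_b: {w_s}.
Intersection: {w_s} — 1.

1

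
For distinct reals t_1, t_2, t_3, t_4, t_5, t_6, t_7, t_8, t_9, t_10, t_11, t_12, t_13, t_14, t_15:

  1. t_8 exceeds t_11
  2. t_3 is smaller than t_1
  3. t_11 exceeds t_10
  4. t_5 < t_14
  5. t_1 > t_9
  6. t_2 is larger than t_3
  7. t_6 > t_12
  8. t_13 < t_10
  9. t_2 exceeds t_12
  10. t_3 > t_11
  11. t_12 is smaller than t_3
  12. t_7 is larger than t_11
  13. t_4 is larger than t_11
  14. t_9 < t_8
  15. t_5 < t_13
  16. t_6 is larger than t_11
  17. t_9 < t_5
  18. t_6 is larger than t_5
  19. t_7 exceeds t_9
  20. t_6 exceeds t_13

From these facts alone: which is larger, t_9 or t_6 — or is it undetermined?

t_6

t_9 < t_5 and t_5 < t_13 give t_9 < t_13.
Then t_13 < t_10 extends the chain to t_10.
Then t_10 < t_11 extends the chain to t_11.
Then t_11 < t_6 extends the chain to t_6.
So t_6 is larger.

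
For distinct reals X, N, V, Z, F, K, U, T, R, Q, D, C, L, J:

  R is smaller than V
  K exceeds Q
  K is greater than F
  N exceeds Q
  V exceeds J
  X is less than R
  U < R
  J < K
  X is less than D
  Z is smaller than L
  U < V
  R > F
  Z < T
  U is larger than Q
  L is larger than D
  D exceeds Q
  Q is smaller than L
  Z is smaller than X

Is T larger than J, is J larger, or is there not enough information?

undetermined

Following every chain through T: below T we get Z.
J is not reached, and no chain runs the other way from J to T.
So the given relations leave the order of T and J undetermined.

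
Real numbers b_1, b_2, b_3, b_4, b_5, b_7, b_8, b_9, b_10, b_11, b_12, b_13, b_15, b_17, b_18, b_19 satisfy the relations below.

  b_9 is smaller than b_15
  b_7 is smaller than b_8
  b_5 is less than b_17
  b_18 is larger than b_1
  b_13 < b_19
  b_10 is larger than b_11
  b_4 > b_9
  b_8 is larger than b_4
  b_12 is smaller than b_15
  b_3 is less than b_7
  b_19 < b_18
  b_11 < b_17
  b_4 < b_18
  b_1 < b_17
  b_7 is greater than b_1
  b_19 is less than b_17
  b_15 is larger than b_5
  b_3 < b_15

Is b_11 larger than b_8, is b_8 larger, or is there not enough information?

undetermined

Following every chain through b_11: above b_11 we get b_17, b_10.
b_8 is not reached, and no chain runs the other way from b_8 to b_11.
So the given relations leave the order of b_11 and b_8 undetermined.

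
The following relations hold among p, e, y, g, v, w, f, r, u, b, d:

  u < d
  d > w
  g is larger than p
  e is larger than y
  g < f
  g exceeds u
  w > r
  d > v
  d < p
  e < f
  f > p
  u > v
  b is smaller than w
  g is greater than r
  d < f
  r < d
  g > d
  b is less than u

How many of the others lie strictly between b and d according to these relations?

2

The relations place b below d. An element lies strictly between them when it is forced above b and also forced below d.
Above b: {w, u, p, g, f}. Below d: {v, r, w, u}.
Intersection: {w, u} — 2.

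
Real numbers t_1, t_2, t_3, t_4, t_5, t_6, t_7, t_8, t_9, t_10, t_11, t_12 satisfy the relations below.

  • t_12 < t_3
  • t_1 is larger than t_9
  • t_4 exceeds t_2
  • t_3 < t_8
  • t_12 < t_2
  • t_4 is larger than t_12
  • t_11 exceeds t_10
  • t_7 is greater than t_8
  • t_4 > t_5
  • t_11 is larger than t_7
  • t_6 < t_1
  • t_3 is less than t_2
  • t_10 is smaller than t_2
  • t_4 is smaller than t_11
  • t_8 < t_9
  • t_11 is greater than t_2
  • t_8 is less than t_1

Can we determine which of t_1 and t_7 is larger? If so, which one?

Following every chain through t_1: below t_1 we get t_6, t_12, t_3, t_8, t_9.
t_7 is not reached, and no chain runs the other way from t_7 to t_1.
So the given relations leave the order of t_1 and t_7 undetermined.

undetermined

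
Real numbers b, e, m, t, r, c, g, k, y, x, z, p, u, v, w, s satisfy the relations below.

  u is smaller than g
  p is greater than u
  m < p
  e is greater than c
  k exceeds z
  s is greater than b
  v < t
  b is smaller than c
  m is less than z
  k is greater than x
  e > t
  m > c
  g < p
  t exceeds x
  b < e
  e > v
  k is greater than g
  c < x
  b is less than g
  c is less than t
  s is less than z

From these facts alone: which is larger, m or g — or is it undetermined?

undetermined

Following every chain through g: above g we get p, k; below g we get u, b.
m is not reached, and no chain runs the other way from m to g.
So the given relations leave the order of g and m undetermined.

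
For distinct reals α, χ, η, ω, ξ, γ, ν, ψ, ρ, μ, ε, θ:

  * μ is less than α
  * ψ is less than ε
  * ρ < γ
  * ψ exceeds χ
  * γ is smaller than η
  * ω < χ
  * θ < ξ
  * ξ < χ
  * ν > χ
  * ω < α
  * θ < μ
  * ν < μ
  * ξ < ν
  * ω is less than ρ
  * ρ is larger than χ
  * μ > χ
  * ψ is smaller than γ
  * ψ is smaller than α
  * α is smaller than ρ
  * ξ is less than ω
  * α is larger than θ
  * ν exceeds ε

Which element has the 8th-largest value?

ψ

Chaining the given pairs: θ < ξ < ω < χ < ψ < ε < ν < μ < α < ρ < γ < η.
The 8th largest is ψ.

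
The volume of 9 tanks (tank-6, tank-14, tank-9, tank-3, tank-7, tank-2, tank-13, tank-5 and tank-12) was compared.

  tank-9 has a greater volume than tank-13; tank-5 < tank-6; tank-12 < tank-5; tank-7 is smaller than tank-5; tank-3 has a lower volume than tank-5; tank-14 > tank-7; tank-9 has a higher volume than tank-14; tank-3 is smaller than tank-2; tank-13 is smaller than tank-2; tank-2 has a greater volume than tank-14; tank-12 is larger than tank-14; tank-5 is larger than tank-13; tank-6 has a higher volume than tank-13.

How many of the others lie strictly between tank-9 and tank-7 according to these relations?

1

Chaining upward from tank-7 reaches: tank-14, tank-12, tank-2, tank-5, tank-6.
Chaining downward from tank-9 reaches: tank-14, tank-13.
Strictly between tank-7 and tank-9 are those in both lists: tank-14 — 1 element.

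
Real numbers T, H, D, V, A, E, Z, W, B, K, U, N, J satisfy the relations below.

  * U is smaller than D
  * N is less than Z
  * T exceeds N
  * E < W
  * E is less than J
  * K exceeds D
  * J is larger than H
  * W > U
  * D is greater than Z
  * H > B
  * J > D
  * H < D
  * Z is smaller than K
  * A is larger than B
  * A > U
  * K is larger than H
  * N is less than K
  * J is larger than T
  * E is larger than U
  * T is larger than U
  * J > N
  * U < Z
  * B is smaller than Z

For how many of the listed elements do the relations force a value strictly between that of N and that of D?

1

The relations place N below D. An element lies strictly between them when it is forced above N and also forced below D.
Above N: {Z, T, J, K}. Below D: {B, U, H, Z}.
Intersection: {Z} — 1.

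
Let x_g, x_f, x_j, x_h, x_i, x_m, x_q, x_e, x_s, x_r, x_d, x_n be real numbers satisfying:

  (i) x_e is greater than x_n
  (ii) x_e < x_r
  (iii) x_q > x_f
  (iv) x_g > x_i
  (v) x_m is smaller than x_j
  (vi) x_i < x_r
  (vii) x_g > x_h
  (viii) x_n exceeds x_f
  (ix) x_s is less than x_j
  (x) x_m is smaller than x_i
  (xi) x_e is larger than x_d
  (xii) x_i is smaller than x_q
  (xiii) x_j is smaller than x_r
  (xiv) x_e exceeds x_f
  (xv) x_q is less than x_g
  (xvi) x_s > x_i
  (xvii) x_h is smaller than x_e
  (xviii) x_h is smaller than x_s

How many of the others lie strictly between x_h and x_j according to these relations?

1

The relations place x_h below x_j. An element lies strictly between them when it is forced above x_h and also forced below x_j.
Above x_h: {x_s, x_e, x_g, x_r}. Below x_j: {x_m, x_i, x_s}.
Intersection: {x_s} — 1.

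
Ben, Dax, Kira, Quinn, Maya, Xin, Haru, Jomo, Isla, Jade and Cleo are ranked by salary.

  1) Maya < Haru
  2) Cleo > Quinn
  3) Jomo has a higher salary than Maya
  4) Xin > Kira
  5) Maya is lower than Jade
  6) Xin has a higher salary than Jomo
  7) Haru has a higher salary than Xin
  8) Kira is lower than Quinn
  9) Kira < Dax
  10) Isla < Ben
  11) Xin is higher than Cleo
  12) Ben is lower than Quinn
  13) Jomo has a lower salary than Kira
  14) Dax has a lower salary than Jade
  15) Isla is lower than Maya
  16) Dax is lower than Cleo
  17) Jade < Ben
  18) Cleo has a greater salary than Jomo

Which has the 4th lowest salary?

Chaining the given pairs: Isla < Maya < Jomo < Kira < Dax < Jade < Ben < Quinn < Cleo < Xin < Haru.
The 4th smallest is Kira.

Kira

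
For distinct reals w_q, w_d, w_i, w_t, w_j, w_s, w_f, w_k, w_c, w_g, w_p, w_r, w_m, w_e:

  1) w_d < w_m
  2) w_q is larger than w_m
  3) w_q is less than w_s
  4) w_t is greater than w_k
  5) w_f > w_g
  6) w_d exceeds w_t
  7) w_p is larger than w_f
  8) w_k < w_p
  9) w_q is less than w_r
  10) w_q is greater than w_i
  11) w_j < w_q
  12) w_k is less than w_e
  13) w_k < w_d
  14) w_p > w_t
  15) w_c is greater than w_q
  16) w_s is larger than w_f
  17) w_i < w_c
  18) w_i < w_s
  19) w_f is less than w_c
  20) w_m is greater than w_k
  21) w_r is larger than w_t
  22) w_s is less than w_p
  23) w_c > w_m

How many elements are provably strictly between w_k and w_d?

Chaining upward from w_k reaches: w_t, w_e, w_m, w_q, w_s, w_c, w_p, w_r.
Chaining downward from w_d reaches: w_t.
Strictly between w_k and w_d are those in both lists: w_t — 1 element.

1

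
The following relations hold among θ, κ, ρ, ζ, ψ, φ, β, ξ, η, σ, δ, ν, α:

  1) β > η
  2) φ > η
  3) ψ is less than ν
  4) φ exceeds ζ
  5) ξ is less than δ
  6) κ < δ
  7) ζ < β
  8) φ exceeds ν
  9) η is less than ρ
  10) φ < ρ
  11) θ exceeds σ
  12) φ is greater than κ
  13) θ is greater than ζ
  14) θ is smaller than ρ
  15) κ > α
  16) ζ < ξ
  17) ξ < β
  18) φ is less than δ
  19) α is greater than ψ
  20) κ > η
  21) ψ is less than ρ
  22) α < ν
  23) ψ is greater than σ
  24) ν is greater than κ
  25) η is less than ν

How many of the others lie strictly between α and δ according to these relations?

3

The relations place α below δ. An element lies strictly between them when it is forced above α and also forced below δ.
Above α: {κ, ν, φ, ρ}. Below δ: {ζ, ξ, σ, ψ, η, κ, ν, φ}.
Intersection: {κ, ν, φ} — 3.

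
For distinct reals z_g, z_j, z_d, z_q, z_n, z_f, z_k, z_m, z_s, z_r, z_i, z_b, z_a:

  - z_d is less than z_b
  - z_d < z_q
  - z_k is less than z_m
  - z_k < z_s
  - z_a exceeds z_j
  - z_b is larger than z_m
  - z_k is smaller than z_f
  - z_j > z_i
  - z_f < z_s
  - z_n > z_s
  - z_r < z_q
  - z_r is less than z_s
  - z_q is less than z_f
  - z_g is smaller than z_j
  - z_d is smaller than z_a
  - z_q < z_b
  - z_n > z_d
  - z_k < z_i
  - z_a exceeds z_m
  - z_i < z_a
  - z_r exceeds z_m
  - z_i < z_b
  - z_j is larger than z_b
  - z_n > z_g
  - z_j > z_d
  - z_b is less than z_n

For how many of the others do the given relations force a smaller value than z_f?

Directly below z_f: z_k, z_q.
One step further: z_d, z_r (4 so far).
One step further: z_m (5 so far).
Nothing else is reachable below z_f; 5 in all.

5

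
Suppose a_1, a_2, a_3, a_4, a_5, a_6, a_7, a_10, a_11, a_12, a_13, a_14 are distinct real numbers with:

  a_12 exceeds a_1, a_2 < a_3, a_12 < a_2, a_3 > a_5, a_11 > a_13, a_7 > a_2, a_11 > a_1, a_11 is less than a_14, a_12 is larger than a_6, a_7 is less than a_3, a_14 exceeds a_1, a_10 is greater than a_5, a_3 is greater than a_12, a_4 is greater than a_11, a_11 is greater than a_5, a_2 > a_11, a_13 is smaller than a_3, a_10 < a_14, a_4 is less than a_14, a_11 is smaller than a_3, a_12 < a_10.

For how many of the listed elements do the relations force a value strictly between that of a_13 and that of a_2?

1

The relations place a_13 below a_2. An element lies strictly between them when it is forced above a_13 and also forced below a_2.
Above a_13: {a_11, a_4, a_7, a_14, a_3}. Below a_2: {a_1, a_6, a_12, a_5, a_11}.
Intersection: {a_11} — 1.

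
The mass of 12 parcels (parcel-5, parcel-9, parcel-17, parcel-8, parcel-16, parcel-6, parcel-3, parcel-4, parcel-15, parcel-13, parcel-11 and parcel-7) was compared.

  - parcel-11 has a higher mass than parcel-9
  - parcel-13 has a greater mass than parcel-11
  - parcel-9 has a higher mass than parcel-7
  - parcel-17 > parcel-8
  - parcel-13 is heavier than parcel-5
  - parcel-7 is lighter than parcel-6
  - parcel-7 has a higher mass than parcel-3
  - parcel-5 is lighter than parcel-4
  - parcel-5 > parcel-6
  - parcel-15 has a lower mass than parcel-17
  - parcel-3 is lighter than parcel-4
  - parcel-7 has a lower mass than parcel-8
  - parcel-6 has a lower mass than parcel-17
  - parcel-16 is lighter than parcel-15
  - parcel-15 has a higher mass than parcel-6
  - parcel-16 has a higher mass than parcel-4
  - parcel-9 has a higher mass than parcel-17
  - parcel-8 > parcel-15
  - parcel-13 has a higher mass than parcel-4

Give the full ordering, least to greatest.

parcel-3 < parcel-7 < parcel-6 < parcel-5 < parcel-4 < parcel-16 < parcel-15 < parcel-8 < parcel-17 < parcel-9 < parcel-11 < parcel-13

Nothing is placed below parcel-3, so it is least; from there parcel-3 < parcel-7; parcel-7 < parcel-6; parcel-6 < parcel-5; parcel-5 < parcel-4; parcel-4 < parcel-16; parcel-16 < parcel-15; parcel-15 < parcel-8; parcel-8 < parcel-17; parcel-17 < parcel-9; parcel-9 < parcel-11; parcel-11 < parcel-13, each given directly.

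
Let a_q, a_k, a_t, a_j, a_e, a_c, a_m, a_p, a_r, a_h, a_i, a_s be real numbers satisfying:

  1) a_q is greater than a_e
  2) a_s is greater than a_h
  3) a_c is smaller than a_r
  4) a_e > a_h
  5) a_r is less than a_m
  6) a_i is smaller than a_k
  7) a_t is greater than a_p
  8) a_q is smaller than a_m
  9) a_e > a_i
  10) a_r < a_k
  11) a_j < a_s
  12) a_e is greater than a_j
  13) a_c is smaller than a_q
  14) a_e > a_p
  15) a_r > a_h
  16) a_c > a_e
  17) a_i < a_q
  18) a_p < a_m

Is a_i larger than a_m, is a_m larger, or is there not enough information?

a_m

Link the given pairs in sequence: a_i < a_e; a_e < a_c; a_c < a_q; a_q < a_m.
Chaining these gives a_i < a_e < a_c < a_q < a_m.
So a_m is larger.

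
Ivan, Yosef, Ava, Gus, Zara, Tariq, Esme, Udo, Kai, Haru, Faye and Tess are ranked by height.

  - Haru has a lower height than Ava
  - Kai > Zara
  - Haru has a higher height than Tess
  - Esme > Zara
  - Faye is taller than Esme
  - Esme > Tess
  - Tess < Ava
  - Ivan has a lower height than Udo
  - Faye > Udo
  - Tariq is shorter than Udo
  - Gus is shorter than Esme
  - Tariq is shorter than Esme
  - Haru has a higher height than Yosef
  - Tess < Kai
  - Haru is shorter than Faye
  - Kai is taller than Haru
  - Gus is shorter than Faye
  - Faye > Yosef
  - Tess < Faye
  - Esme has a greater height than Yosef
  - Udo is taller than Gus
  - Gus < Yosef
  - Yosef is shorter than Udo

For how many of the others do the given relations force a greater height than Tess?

5

From Tess the given relations immediately reach Haru, Esme, Ava, Kai, Faye.
Nothing else is reachable above Tess; 5 in all.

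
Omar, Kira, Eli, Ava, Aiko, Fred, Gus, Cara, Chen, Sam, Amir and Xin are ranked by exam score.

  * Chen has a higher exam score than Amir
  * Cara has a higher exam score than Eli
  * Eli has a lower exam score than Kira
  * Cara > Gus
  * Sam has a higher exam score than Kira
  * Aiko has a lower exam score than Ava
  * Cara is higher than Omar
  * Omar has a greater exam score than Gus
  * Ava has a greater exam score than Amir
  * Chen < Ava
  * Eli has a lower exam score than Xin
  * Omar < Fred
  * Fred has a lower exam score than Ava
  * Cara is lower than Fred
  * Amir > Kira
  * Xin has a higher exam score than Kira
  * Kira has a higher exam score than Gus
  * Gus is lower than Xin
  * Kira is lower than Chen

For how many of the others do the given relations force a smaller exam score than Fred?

From Fred the given relations immediately reach Omar, Cara.
From those, Eli, Gus — 4 in total.
Nothing else is reachable below Fred; 4 in all.

4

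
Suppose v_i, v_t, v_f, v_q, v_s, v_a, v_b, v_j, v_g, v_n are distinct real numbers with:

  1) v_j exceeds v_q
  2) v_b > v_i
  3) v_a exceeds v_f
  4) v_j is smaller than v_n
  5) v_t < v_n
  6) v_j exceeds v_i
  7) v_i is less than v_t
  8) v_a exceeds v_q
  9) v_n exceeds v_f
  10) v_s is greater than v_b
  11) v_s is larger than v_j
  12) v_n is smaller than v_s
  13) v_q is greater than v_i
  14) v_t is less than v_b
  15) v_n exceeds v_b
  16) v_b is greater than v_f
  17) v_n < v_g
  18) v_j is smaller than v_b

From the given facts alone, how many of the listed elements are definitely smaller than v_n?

6

Directly below v_n: v_t, v_f, v_j, v_b.
One step further: v_i, v_q (6 so far).
No other element is forced below v_n by the given relations, so the count is 6.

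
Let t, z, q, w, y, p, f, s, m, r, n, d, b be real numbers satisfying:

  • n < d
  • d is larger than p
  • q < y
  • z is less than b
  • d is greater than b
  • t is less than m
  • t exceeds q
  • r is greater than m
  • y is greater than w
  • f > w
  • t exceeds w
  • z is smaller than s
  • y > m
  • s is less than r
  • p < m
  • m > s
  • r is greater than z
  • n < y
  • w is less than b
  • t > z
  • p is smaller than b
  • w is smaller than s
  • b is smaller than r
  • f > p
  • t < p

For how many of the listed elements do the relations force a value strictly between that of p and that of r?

The relations place p below r. An element lies strictly between them when it is forced above p and also forced below r.
Above p: {b, f, m, d, y}. Below r: {w, q, z, s, t, b, m}.
Intersection: {b, m} — 2.

2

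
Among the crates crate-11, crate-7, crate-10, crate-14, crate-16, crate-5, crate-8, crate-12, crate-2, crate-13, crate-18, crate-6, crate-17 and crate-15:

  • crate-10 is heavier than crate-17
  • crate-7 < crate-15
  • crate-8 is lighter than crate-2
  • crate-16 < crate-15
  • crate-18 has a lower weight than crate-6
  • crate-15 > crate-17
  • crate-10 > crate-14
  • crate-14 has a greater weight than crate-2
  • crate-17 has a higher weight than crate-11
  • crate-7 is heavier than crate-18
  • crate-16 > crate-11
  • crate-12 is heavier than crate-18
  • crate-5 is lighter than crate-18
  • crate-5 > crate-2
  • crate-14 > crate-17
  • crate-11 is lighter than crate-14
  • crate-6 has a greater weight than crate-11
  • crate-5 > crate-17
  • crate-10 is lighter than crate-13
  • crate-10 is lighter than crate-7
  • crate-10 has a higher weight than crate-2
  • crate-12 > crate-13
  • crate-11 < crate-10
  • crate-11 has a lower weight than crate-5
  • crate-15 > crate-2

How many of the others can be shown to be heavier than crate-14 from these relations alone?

The elements the relations force above crate-14 are crate-10, crate-7, crate-13, crate-15, crate-12 — no chain reaches any other.
That is 5.

5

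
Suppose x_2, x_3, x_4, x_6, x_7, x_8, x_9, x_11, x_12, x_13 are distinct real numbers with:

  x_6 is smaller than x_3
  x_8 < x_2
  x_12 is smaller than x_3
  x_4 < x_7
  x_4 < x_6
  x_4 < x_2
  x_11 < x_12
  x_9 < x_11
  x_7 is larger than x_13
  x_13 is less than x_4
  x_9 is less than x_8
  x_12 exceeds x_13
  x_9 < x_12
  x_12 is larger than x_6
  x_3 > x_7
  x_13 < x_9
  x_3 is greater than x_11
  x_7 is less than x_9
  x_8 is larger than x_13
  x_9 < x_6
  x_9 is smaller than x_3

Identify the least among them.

x_13

Chaining upward from x_13: directly above it, x_4, x_7, x_9, x_8, x_12; then x_11, x_6, x_3, x_2.
That covers every other element, and nothing is given below x_13, so x_13 is the least.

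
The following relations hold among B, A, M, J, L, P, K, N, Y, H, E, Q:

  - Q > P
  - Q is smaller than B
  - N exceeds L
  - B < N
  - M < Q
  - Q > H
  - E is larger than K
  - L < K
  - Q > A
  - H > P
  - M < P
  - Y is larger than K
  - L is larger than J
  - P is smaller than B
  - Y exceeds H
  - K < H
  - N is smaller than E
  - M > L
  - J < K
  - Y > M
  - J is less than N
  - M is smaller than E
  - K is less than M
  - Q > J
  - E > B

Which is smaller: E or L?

L

Chaining the given relations: L < K < M < P < Q < B < N < E.
So L < E; L is the smaller of the two.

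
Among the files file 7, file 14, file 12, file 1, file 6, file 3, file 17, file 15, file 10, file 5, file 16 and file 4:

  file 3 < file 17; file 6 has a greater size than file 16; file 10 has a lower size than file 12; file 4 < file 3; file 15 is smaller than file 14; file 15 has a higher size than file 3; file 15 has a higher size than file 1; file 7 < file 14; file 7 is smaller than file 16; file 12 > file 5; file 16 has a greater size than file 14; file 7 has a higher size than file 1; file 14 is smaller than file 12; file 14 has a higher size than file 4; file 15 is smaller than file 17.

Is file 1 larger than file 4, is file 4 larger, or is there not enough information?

undetermined

Following every chain through file 1: above file 1 we get file 15, file 17, file 7, file 14, file 12, file 16, file 6.
file 4 is not reached, and no chain runs the other way from file 4 to file 1.
So the given relations leave the order of file 1 and file 4 undetermined.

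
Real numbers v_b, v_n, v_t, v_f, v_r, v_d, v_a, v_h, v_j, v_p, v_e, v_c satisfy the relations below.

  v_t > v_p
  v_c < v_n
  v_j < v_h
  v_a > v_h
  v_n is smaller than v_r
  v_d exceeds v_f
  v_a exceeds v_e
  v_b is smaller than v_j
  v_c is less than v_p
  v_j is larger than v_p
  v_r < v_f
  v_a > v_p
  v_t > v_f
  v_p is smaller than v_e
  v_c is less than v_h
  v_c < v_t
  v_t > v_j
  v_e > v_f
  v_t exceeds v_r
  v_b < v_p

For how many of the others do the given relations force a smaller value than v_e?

6

From v_e the given relations immediately reach v_f, v_p.
From those, v_c, v_b, v_r — 5 in total.
From those, v_n — 6 in total.
Nothing else is reachable below v_e; 6 in all.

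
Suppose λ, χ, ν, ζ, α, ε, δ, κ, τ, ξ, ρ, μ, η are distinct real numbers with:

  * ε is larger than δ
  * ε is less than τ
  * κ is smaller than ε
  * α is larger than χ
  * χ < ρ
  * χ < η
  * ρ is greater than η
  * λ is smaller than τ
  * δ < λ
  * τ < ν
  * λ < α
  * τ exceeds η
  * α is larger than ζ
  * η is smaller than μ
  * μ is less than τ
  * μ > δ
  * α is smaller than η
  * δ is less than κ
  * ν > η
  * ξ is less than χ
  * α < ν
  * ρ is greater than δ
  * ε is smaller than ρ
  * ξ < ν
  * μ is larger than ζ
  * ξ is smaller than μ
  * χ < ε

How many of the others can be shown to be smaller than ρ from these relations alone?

From ρ the given relations immediately reach δ, χ, ε, η.
From those, κ, ξ, α — 7 in total.
From those, λ, ζ — 9 in total.
No other element is forced below ρ by the given relations, so the count is 9.

9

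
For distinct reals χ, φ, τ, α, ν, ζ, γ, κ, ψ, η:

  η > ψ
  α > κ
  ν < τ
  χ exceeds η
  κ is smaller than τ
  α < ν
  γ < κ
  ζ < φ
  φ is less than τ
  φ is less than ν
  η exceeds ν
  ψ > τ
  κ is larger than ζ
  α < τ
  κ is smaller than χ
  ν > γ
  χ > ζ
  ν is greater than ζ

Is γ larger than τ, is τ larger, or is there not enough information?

Link the given pairs in sequence: γ < κ; κ < α; α < ν; ν < τ.
Together: γ < κ < α < ν < τ.
So τ is larger.

τ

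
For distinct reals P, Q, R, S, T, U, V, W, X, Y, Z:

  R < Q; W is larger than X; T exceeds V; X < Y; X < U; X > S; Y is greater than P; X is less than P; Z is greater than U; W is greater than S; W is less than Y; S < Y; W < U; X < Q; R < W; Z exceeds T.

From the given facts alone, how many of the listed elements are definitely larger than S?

The elements the relations force above S are X, W, Q, P, Y, U, Z — no chain reaches any other.
That is 7.

7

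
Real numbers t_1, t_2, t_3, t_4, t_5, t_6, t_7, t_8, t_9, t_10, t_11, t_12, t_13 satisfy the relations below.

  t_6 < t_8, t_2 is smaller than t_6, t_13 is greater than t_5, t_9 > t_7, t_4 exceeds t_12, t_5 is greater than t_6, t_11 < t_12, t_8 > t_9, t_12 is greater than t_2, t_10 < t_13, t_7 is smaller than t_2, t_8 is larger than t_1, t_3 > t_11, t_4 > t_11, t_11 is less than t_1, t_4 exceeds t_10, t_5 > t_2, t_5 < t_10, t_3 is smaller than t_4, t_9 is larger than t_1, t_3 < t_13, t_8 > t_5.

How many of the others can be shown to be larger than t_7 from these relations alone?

9

From t_7 the given relations immediately reach t_2, t_9.
From those, t_12, t_6, t_5, t_8 — 6 in total.
From those, t_10, t_4, t_13 — 9 in total.
Nothing else is reachable above t_7; 9 in all.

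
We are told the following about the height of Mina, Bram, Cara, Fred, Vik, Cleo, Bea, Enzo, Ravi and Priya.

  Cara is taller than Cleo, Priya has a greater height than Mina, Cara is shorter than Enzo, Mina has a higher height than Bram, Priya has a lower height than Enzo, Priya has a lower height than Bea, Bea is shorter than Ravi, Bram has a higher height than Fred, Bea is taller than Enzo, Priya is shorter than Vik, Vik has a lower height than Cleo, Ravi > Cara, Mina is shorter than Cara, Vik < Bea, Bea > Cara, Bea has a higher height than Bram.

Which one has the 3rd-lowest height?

Chaining the given pairs: Fred < Bram < Mina < Priya < Vik < Cleo < Cara < Enzo < Bea < Ravi.
The 3rd smallest is Mina.

Mina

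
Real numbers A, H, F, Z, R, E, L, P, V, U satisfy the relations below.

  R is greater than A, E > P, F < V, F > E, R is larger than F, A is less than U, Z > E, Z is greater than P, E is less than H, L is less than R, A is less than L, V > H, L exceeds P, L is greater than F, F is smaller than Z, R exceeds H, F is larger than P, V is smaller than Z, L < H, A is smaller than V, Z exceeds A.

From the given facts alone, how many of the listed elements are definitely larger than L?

4

The elements the relations force above L are H, R, V, Z — no chain reaches any other.
That is 4.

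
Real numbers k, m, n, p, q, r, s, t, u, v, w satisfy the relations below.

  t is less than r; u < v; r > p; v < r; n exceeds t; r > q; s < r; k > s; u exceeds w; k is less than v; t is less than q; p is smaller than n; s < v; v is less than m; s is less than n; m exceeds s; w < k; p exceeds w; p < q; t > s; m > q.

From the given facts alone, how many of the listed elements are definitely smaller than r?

Directly below r: s, p, t, q, v.
One step further: w, k, u (8 so far).
No other element is forced below r by the given relations, so the count is 8.

8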